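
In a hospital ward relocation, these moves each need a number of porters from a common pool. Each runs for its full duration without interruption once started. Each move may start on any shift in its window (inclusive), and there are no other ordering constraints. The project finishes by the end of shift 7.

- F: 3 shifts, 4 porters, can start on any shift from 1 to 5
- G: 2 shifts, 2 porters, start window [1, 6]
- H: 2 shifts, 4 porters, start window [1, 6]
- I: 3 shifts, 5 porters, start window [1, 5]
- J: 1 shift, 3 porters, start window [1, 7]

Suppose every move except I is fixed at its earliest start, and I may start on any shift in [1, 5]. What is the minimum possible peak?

I@1: s1:18  s2:15  s3:9  s4:0  s5:0  s6:0  s7:0 → peak 18
I@2: s1:13  s2:15  s3:9  s4:5  s5:0  s6:0  s7:0 → peak 15
I@3: s1:13  s2:10  s3:9  s4:5  s5:5  s6:0  s7:0 → peak 13
I@4: s1:13  s2:10  s3:4  s4:5  s5:5  s6:5  s7:0 → peak 13
I@5: s1:13  s2:10  s3:4  s4:0  s5:5  s6:5  s7:5 → peak 13
Best is I@3, peak 13.

13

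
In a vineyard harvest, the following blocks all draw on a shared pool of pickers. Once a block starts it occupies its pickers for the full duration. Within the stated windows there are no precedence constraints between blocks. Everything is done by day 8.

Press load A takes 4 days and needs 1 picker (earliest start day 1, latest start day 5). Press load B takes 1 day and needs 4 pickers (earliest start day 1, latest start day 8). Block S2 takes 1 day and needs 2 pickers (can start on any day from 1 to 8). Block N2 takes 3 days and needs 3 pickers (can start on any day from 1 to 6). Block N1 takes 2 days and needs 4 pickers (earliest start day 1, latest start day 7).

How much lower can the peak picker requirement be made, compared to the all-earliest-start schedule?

10

Early-start peak: d1:14  d2:8  d3:4  d4:1  d5:0  d6:0  d7:0  d8:0 ⇒ 14.
Leveled (Press load A@1, Press load B@5, Block S2@1, Block N2@2, Block N1@6): d1:3  d2:4  d3:4  d4:4  d5:4  d6:4  d7:4  d8:0 ⇒ 4.
Reduction 14 − 4 = 10.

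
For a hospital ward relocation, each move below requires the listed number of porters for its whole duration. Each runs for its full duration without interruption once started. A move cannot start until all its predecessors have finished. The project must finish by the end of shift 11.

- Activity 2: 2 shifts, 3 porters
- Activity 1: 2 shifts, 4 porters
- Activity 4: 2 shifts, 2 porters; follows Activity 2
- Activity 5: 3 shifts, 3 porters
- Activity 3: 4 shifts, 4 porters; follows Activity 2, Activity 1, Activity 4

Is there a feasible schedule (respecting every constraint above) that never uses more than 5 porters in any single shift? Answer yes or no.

yes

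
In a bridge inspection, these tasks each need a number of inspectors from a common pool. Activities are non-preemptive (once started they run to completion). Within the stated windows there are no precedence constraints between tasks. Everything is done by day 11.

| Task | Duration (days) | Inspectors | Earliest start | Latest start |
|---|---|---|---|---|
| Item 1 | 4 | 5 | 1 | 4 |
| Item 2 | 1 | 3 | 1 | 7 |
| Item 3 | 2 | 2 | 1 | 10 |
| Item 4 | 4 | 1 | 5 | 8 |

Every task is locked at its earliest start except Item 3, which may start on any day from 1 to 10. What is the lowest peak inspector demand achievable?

8

Item 3@1: d1:10  d2:7  d3:5  d4:5  d5:1  d6:1  d7:1  d8:1  d9:0  d10:0  d11:0 → peak 10
Item 3@2: d1:8  d2:7  d3:7  d4:5  d5:1  d6:1  d7:1  d8:1  d9:0  d10:0  d11:0 → peak 8
Item 3@3: d1:8  d2:5  d3:7  d4:7  d5:1  d6:1  d7:1  d8:1  d9:0  d10:0  d11:0 → peak 8
Item 3@4: d1:8  d2:5  d3:5  d4:7  d5:3  d6:1  d7:1  d8:1  d9:0  d10:0  d11:0 → peak 8
Item 3@5: d1:8  d2:5  d3:5  d4:5  d5:3  d6:3  d7:1  d8:1  d9:0  d10:0  d11:0 → peak 8
Item 3@6: d1:8  d2:5  d3:5  d4:5  d5:1  d6:3  d7:3  d8:1  d9:0  d10:0  d11:0 → peak 8
Item 3@7: d1:8  d2:5  d3:5  d4:5  d5:1  d6:1  d7:3  d8:3  d9:0  d10:0  d11:0 → peak 8
Item 3@8: d1:8  d2:5  d3:5  d4:5  d5:1  d6:1  d7:1  d8:3  d9:2  d10:0  d11:0 → peak 8
Item 3@9: d1:8  d2:5  d3:5  d4:5  d5:1  d6:1  d7:1  d8:1  d9:2  d10:2  d11:0 → peak 8
Item 3@10: d1:8  d2:5  d3:5  d4:5  d5:1  d6:1  d7:1  d8:1  d9:0  d10:2  d11:2 → peak 8
Best is Item 3@2, peak 8.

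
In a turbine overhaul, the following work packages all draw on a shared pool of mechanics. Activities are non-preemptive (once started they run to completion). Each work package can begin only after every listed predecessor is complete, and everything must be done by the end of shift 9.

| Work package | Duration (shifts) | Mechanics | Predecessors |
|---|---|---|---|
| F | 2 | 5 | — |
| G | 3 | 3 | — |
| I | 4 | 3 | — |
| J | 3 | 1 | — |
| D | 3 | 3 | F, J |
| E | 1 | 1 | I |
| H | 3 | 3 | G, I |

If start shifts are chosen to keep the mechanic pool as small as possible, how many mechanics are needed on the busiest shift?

7

Early-start (F@1, G@1, I@1, J@1, D@4, E@5, H@5) gives peak 12: s1:12  s2:12  s3:7  s4:6  s5:7  s6:6  s7:3  s8:0  s9:0.
Shift G→3, I→3, D→6, E→7, H→7.
Schedule F@1, G@3, I@3, J@1, D@6, E@7, H@7: s1:6  s2:6  s3:7  s4:6  s5:6  s6:6  s7:7  s8:6  s9:3 — peak 7.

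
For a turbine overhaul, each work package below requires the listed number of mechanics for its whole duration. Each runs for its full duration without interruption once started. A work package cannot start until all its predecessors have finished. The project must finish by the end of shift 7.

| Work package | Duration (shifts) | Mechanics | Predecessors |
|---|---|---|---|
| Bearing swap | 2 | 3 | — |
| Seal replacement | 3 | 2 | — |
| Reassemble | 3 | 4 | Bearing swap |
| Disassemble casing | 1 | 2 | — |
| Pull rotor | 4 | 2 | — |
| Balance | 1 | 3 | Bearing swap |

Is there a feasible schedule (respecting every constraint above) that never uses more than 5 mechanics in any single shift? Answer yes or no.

no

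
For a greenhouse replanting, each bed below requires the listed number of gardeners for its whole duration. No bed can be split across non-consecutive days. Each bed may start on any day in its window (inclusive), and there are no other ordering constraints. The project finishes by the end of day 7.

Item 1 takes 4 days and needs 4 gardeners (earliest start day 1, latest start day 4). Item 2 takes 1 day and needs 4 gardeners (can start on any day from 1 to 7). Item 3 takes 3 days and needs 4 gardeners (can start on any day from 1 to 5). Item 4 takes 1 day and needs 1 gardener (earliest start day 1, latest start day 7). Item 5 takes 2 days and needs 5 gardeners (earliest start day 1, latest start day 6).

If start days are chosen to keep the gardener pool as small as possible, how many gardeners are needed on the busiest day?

8

Early-start (Item 1@1, Item 2@1, Item 3@1, Item 4@1, Item 5@1) gives peak 18: d1:18  d2:13  d3:8  d4:4  d5:0  d6:0  d7:0.
Shift Item 3→2, Item 4→5, Item 5→5.
Schedule Item 1@1, Item 2@1, Item 3@2, Item 4@5, Item 5@5: d1:8  d2:8  d3:8  d4:8  d5:6  d6:5  d7:0 — peak 8.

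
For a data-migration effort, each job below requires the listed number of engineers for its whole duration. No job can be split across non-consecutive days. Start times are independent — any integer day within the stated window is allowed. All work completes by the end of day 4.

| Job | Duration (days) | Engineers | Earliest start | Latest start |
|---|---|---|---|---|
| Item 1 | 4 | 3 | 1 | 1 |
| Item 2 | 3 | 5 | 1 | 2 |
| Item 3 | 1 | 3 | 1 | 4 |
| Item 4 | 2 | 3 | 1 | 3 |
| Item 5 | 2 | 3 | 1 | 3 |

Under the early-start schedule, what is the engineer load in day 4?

At early start, day 4 has: Item 1.
Demand: 3 = 3.

3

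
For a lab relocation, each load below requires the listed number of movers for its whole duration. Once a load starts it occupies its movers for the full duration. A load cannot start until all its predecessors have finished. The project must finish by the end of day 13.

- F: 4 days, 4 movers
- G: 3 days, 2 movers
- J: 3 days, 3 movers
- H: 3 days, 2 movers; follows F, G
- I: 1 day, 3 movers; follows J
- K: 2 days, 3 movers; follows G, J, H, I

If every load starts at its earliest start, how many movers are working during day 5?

At early start, day 5 has: H.
Demand: 2 = 2.

2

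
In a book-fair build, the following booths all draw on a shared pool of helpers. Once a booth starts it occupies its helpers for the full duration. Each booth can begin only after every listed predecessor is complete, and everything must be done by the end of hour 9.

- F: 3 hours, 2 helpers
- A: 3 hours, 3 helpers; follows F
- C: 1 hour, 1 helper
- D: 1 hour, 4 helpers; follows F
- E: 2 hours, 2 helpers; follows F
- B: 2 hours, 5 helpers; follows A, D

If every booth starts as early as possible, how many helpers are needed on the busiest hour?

9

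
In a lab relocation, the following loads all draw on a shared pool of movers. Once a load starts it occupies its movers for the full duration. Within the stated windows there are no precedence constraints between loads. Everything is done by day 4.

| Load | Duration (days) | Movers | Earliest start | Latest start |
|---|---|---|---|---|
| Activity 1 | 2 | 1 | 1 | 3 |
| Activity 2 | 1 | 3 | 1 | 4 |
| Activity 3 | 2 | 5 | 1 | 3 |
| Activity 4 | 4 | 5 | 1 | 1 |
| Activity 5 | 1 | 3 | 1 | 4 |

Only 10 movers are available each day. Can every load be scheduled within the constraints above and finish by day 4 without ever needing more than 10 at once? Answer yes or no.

Schedule Activity 1@1, Activity 2@1, Activity 3@3, Activity 4@1, Activity 5@2: d1:9  d2:9  d3:10  d4:10 — peak 10 ≤ 10.

yes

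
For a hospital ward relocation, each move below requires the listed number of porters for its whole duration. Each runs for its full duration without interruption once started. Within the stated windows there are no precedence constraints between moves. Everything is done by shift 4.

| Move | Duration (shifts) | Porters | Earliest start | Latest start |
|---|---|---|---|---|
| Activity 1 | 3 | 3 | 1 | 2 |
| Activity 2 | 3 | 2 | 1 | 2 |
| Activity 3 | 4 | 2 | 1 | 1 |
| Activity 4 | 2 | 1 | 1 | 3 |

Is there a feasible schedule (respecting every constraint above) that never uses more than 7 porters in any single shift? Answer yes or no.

no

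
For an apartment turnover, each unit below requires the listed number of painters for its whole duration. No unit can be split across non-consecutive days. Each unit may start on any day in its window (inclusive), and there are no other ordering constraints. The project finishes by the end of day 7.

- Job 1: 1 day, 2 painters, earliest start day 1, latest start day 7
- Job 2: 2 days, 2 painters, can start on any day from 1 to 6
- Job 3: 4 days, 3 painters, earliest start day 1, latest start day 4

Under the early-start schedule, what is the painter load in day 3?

3

At early start, day 3 has: Job 3.
Demand: 3 = 3.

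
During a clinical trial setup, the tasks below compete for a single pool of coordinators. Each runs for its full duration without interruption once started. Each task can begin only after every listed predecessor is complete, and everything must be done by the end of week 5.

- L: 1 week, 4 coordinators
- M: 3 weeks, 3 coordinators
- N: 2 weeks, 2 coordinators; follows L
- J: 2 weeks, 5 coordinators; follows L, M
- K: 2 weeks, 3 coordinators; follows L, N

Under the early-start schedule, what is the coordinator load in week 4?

8

At early start, week 4 has: J, K.
Demand: 5 + 3 = 8.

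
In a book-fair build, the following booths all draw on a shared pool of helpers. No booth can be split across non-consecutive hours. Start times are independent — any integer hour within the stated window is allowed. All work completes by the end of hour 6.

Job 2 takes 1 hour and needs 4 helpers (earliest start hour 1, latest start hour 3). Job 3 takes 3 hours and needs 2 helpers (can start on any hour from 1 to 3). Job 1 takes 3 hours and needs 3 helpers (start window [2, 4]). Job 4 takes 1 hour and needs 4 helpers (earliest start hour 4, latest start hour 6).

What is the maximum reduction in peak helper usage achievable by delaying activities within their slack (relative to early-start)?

2

Early-start peak: h1:6  h2:5  h3:5  h4:7  h5:0  h6:0 ⇒ 7.
Leveled (Job 2@1, Job 3@2, Job 1@2, Job 4@5): h1:4  h2:5  h3:5  h4:5  h5:4  h6:0 ⇒ 5.
Reduction 7 − 5 = 2.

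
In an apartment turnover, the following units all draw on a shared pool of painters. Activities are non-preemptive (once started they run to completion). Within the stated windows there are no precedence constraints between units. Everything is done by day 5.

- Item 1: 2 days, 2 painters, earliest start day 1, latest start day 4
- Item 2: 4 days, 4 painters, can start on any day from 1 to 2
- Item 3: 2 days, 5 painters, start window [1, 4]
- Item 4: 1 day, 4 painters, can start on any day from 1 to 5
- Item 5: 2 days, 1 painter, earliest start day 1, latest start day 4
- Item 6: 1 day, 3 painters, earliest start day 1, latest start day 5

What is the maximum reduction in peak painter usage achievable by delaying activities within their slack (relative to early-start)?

10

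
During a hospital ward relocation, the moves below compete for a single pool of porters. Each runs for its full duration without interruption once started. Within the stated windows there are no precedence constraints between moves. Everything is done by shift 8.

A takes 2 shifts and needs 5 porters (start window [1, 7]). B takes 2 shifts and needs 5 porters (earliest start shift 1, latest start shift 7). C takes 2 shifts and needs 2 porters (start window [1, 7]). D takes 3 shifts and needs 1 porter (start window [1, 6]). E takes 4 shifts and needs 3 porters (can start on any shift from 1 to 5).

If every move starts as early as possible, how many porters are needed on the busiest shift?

Early-start schedule: A@1, B@1, C@1, D@1, E@1.
Load per shift: shift 1: 16, shift 2: 16, shift 3: 4, shift 4: 3, shift 5: 0, shift 6: 0, shift 7: 0, shift 8: 0.
Peak is 16.

16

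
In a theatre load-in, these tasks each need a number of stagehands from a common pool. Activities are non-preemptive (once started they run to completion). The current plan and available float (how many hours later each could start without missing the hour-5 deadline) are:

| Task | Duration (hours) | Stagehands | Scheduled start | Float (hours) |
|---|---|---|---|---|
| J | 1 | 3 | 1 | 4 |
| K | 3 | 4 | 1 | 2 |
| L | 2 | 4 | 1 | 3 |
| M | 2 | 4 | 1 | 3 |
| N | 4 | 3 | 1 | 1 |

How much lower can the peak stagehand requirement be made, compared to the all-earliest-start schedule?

7

Early-start peak: h1:18  h2:15  h3:7  h4:3  h5:0 ⇒ 18.
Leveled (J@1, K@1, L@1, M@3, N@2): h1:11  h2:11  h3:11  h4:7  h5:3 ⇒ 11.
Reduction 18 − 11 = 7.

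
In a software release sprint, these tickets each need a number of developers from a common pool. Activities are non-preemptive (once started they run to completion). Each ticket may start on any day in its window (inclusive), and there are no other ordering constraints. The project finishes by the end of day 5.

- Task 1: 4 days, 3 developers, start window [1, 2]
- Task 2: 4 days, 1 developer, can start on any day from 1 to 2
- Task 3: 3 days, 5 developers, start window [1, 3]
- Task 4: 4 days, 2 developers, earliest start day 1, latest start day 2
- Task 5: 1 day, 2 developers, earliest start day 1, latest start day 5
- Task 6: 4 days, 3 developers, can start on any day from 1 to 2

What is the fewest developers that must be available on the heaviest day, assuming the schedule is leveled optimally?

14

Early-start (Task 1@1, Task 2@1, Task 3@1, Task 4@1, Task 5@1, Task 6@1) gives peak 16: d1:16  d2:14  d3:14  d4:9  d5:0.
Shift Task 6→2.
Schedule Task 1@1, Task 2@1, Task 3@1, Task 4@1, Task 5@1, Task 6@2: d1:13  d2:14  d3:14  d4:9  d5:3 — peak 14.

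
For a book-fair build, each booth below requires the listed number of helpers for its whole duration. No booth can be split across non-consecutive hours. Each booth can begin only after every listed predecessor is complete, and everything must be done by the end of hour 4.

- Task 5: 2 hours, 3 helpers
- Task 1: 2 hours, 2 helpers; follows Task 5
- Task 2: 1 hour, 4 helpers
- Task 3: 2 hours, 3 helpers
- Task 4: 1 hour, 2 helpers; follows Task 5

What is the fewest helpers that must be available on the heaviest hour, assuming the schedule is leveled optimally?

Early-start (Task 5@1, Task 1@3, Task 2@1, Task 3@1, Task 4@3) gives peak 10: h1:10  h2:6  h3:4  h4:2.
Shift Task 2→3, Task 4→4.
Schedule Task 5@1, Task 1@3, Task 2@3, Task 3@1, Task 4@4: h1:6  h2:6  h3:6  h4:4 — peak 6.
Total helper-hours = 22 over 4 hours ⇒ peak ≥ ⌈22/4⌉ = 6, so 6 is optimal.

6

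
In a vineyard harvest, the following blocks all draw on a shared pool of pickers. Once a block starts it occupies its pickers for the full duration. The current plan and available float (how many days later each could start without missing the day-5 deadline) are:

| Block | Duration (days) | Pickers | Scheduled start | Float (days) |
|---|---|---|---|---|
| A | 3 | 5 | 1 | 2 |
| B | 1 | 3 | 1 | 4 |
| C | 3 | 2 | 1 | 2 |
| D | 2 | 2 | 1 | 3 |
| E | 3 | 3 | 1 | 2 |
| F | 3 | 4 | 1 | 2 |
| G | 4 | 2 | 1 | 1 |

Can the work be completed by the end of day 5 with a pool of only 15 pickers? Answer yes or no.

no

The minimum achievable peak is 16; 15 < 16, so no feasible schedule stays within the cap.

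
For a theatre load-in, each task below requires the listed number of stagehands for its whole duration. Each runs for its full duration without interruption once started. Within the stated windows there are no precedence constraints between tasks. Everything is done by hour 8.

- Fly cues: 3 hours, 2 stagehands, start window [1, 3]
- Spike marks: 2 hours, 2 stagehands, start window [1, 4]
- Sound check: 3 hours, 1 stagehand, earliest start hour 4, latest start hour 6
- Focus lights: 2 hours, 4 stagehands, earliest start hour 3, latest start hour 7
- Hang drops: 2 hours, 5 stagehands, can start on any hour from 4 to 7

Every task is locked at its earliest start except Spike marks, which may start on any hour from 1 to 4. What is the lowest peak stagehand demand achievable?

Spike marks@1: h1:4  h2:4  h3:6  h4:10  h5:6  h6:1  h7:0  h8:0 → peak 10
Spike marks@2: h1:2  h2:4  h3:8  h4:10  h5:6  h6:1  h7:0  h8:0 → peak 10
Spike marks@3: h1:2  h2:2  h3:8  h4:12  h5:6  h6:1  h7:0  h8:0 → peak 12
Spike marks@4: h1:2  h2:2  h3:6  h4:12  h5:8  h6:1  h7:0  h8:0 → peak 12
Best is Spike marks@1, peak 10.

10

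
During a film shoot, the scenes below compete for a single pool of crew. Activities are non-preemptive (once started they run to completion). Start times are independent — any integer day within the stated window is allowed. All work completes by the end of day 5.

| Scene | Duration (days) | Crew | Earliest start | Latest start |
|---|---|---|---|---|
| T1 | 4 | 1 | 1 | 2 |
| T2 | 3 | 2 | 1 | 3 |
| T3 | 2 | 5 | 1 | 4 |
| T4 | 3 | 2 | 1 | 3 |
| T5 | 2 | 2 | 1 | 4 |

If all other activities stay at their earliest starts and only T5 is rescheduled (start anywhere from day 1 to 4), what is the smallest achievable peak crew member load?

10

T5@1: d1:12  d2:12  d3:5  d4:1  d5:0 → peak 12
T5@2: d1:10  d2:12  d3:7  d4:1  d5:0 → peak 12
T5@3: d1:10  d2:10  d3:7  d4:3  d5:0 → peak 10
T5@4: d1:10  d2:10  d3:5  d4:3  d5:2 → peak 10
Best is T5@3, peak 10.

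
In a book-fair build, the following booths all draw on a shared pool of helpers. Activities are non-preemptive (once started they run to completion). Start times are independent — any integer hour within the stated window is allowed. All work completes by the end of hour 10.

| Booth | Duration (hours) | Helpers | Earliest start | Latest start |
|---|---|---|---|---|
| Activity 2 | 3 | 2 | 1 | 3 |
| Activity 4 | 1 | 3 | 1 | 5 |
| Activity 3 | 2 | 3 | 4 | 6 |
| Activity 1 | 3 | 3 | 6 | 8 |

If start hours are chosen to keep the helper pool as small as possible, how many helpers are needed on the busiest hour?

Early-start (Activity 2@1, Activity 4@1, Activity 3@4, Activity 1@6) gives peak 5: h1:5  h2:2  h3:2  h4:3  h5:3  h6:3  h7:3  h8:3  h9:0  h10:0.
Shift Activity 4→4, Activity 3→5, Activity 1→7.
Schedule Activity 2@1, Activity 4@4, Activity 3@5, Activity 1@7: h1:2  h2:2  h3:2  h4:3  h5:3  h6:3  h7:3  h8:3  h9:3  h10:0 — peak 3.
Total helper-hours = 24 over 10 hours ⇒ peak ≥ ⌈24/10⌉ = 3, so 3 is optimal.

3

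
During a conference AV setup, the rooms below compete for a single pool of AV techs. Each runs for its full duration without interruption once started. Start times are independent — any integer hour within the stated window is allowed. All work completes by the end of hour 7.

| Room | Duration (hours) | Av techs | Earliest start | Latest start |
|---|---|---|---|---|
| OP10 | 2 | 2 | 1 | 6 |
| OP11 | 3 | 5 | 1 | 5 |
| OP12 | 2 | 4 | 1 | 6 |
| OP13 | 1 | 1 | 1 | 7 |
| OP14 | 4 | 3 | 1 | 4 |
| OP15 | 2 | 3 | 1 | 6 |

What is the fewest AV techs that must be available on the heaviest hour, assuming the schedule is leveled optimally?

Early-start (OP10@1, OP11@1, OP12@1, OP13@1, OP14@1, OP15@1) gives peak 18: h1:18  h2:17  h3:8  h4:3  h5:0  h6:0  h7:0.
Shift OP12→4, OP13→3, OP14→4, OP15→6.
Schedule OP10@1, OP11@1, OP12@4, OP13@3, OP14@4, OP15@6: h1:7  h2:7  h3:6  h4:7  h5:7  h6:6  h7:6 — peak 7.
Total AV tech-hours = 46 over 7 hours ⇒ peak ≥ ⌈46/7⌉ = 7, so 7 is optimal.

7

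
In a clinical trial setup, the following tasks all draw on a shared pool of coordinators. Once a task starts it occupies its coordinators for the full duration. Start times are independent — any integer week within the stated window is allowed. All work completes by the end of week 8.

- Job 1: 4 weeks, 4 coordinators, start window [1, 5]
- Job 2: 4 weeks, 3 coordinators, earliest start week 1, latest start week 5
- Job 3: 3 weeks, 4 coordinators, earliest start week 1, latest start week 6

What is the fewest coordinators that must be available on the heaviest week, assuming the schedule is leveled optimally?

7

Early-start (Job 1@1, Job 2@1, Job 3@1) gives peak 11: w1:11  w2:11  w3:11  w4:7  w5:0  w6:0  w7:0  w8:0.
Shift Job 3→5.
Schedule Job 1@1, Job 2@1, Job 3@5: w1:7  w2:7  w3:7  w4:7  w5:4  w6:4  w7:4  w8:0 — peak 7.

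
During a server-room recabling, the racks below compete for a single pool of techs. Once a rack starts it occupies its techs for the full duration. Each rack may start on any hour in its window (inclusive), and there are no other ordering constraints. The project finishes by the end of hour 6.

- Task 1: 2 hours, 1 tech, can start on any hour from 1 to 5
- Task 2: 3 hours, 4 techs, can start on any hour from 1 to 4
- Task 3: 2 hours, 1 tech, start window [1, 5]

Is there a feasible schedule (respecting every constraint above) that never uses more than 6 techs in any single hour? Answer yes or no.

yes

Schedule Task 1@1, Task 2@3, Task 3@1: h1:2  h2:2  h3:4  h4:4  h5:4  h6:0 — peak 4 ≤ 6.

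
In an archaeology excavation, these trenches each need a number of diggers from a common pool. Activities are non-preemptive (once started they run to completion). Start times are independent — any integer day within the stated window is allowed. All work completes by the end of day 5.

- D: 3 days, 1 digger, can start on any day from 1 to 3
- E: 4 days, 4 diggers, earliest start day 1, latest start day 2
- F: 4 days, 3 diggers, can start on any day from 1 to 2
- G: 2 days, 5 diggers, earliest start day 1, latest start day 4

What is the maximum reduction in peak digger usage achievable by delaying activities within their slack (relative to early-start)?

1

Early-start peak: d1:13  d2:13  d3:8  d4:7  d5:0 ⇒ 13.
Leveled (D@1, E@1, F@1, G@4): d1:8  d2:8  d3:8  d4:12  d5:5 ⇒ 12.
Reduction 13 − 12 = 1.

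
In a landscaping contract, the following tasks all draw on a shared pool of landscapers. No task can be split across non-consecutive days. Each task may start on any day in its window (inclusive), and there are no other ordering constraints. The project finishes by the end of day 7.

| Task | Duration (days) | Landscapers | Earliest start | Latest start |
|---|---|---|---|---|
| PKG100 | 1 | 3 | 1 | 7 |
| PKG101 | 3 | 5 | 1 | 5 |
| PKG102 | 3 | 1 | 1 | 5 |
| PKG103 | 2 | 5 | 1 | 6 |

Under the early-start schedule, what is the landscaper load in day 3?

6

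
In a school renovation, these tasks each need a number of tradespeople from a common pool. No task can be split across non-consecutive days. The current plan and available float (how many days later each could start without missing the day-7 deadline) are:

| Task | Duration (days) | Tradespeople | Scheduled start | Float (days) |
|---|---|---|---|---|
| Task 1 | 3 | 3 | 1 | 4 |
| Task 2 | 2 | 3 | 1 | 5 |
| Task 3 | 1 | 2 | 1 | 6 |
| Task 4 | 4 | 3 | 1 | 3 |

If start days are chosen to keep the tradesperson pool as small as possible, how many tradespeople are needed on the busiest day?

6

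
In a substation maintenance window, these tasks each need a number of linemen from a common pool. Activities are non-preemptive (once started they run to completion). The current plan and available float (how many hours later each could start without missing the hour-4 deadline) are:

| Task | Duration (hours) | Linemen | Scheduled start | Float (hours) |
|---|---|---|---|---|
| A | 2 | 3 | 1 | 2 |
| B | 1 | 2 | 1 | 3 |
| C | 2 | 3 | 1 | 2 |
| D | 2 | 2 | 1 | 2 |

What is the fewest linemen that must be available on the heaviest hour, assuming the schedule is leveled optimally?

Early-start (A@1, B@1, C@1, D@1) gives peak 10: h1:10  h2:8  h3:0  h4:0.
Shift C→3, D→2.
Schedule A@1, B@1, C@3, D@2: h1:5  h2:5  h3:5  h4:3 — peak 5.
Total lineman-hours = 18 over 4 hours ⇒ peak ≥ ⌈18/4⌉ = 5, so 5 is optimal.

5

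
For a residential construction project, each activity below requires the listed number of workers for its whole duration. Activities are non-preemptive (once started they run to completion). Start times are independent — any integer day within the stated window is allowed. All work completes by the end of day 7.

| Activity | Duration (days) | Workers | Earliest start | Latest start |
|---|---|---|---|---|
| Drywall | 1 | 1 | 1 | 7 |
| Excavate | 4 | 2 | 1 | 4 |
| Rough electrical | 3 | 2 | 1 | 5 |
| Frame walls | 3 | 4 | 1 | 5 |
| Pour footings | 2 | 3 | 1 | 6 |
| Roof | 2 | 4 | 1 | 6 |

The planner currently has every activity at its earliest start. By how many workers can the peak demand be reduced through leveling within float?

10

Early-start peak: d1:16  d2:15  d3:8  d4:2  d5:0  d6:0  d7:0 ⇒ 16.
Leveled (Drywall@1, Excavate@1, Rough electrical@5, Frame walls@3, Pour footings@1, Roof@6): d1:6  d2:5  d3:6  d4:6  d5:6  d6:6  d7:6 ⇒ 6.
Reduction 16 − 6 = 10.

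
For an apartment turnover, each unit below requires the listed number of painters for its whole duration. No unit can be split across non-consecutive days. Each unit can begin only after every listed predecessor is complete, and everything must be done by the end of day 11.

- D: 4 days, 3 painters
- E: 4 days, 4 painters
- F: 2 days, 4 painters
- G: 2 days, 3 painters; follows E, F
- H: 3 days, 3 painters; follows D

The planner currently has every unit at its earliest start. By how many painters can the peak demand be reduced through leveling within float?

4

Early-start peak: d1:11  d2:11  d3:7  d4:7  d5:6  d6:6  d7:3  d8:0  d9:0  d10:0  d11:0 ⇒ 11.
Leveled (D@1, E@1, F@5, G@7, H@5): d1:7  d2:7  d3:7  d4:7  d5:7  d6:7  d7:6  d8:3  d9:0  d10:0  d11:0 ⇒ 7.
Reduction 11 − 7 = 4.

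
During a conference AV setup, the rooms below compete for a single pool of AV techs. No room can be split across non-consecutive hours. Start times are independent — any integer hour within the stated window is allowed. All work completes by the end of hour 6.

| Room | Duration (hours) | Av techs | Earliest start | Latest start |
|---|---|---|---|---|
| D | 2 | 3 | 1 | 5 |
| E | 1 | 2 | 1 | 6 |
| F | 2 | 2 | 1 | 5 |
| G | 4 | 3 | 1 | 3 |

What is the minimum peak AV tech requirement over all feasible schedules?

Early-start (D@1, E@1, F@1, G@1) gives peak 10: h1:10  h2:8  h3:3  h4:3  h5:0  h6:0.
Shift F→2, G→3.
Schedule D@1, E@1, F@2, G@3: h1:5  h2:5  h3:5  h4:3  h5:3  h6:3 — peak 5.

5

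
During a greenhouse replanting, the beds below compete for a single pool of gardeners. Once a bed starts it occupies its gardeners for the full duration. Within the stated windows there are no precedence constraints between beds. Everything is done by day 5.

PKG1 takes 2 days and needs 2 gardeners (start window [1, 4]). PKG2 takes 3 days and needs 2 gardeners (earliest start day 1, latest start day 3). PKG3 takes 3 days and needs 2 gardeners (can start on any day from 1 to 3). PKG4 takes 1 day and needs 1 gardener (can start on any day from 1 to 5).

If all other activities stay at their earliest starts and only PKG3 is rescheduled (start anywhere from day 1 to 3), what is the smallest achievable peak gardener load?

5

PKG3@1: d1:7  d2:6  d3:4  d4:0  d5:0 → peak 7
PKG3@2: d1:5  d2:6  d3:4  d4:2  d5:0 → peak 6
PKG3@3: d1:5  d2:4  d3:4  d4:2  d5:2 → peak 5
Best is PKG3@3, peak 5.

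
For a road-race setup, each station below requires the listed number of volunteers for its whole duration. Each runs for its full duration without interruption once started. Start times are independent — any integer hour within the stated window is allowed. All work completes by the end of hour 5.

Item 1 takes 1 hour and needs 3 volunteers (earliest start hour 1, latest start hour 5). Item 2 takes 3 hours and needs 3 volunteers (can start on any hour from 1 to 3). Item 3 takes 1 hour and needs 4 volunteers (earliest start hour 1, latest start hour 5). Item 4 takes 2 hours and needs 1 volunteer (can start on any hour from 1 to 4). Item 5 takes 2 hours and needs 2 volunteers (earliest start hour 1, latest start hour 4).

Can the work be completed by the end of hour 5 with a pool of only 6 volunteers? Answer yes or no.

Schedule Item 1@1, Item 2@2, Item 3@5, Item 4@1, Item 5@3: h1:4  h2:4  h3:5  h4:5  h5:4 — peak 5 ≤ 6.

yes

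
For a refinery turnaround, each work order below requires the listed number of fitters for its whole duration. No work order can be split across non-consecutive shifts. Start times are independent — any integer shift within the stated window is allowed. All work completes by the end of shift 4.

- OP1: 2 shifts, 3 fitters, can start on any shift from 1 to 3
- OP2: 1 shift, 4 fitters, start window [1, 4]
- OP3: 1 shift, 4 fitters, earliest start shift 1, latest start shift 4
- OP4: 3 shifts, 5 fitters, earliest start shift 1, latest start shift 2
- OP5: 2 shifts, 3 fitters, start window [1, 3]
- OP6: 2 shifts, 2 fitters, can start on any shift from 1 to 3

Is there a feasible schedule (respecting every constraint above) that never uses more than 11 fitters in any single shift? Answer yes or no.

yes

Schedule OP1@1, OP2@1, OP3@1, OP4@2, OP5@2, OP6@3: s1:11  s2:11  s3:10  s4:7 — peak 11 ≤ 11.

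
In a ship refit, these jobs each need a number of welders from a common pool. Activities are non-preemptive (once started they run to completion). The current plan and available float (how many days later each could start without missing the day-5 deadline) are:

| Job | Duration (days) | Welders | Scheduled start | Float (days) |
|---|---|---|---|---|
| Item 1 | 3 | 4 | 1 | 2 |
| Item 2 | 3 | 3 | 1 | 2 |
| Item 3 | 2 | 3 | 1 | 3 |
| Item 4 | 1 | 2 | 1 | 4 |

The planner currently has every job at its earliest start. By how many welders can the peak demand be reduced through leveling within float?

5

Early-start peak: d1:12  d2:10  d3:7  d4:0  d5:0 ⇒ 12.
Leveled (Item 1@1, Item 2@1, Item 3@4, Item 4@4): d1:7  d2:7  d3:7  d4:5  d5:3 ⇒ 7.
Reduction 12 − 7 = 5.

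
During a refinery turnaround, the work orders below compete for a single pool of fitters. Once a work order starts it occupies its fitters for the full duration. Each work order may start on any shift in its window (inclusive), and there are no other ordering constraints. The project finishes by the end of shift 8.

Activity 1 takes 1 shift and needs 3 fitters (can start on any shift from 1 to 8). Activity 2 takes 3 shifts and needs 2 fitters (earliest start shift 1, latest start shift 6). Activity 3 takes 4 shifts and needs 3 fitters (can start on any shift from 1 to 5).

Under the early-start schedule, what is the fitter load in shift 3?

At early start, shift 3 has: Activity 2, Activity 3.
Demand: 2 + 3 = 5.

5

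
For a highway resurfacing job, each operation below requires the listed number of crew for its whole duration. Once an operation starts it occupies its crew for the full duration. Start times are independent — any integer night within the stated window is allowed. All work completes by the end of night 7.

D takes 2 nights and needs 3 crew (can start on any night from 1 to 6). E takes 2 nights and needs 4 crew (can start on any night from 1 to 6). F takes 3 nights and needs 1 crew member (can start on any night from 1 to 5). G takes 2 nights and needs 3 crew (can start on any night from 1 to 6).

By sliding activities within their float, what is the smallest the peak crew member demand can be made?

Early-start (D@1, E@1, F@1, G@1) gives peak 11: n1:11  n2:11  n3:1  n4:0  n5:0  n6:0  n7:0.
Shift E→3, F→5, G→5.
Schedule D@1, E@3, F@5, G@5: n1:3  n2:3  n3:4  n4:4  n5:4  n6:4  n7:1 — peak 4.
Total crew member-nights = 23 over 7 nights ⇒ peak ≥ ⌈23/7⌉ = 4, so 4 is optimal.

4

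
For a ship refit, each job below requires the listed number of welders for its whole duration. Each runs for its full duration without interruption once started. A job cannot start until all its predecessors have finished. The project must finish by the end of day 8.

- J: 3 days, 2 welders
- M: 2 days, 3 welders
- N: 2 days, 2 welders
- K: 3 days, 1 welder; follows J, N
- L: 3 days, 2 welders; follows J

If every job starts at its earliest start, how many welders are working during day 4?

3

At early start, day 4 has: K, L.
Demand: 1 + 2 = 3.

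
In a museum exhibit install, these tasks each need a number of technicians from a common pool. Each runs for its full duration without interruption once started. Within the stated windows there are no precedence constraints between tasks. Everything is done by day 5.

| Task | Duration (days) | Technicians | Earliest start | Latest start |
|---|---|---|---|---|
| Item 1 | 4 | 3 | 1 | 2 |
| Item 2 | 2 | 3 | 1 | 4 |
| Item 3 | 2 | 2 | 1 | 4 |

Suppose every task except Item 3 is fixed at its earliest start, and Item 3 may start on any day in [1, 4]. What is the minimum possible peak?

6

Item 3@1: d1:8  d2:8  d3:3  d4:3  d5:0 → peak 8
Item 3@2: d1:6  d2:8  d3:5  d4:3  d5:0 → peak 8
Item 3@3: d1:6  d2:6  d3:5  d4:5  d5:0 → peak 6
Item 3@4: d1:6  d2:6  d3:3  d4:5  d5:2 → peak 6
Best is Item 3@3, peak 6.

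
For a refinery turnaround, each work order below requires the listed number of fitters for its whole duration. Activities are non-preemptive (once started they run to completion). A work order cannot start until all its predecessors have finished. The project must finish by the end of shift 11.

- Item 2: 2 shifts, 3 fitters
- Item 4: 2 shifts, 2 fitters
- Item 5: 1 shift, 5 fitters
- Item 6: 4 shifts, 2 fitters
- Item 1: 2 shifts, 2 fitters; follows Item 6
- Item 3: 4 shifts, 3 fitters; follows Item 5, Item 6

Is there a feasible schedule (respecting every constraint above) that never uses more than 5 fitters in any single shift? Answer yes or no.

Schedule Item 2@1, Item 4@1, Item 5@3, Item 6@4, Item 1@8, Item 3@8: s1:5  s2:5  s3:5  s4:2  s5:2  s6:2  s7:2  s8:5  s9:5  s10:3  s11:3 — peak 5 ≤ 5.

yes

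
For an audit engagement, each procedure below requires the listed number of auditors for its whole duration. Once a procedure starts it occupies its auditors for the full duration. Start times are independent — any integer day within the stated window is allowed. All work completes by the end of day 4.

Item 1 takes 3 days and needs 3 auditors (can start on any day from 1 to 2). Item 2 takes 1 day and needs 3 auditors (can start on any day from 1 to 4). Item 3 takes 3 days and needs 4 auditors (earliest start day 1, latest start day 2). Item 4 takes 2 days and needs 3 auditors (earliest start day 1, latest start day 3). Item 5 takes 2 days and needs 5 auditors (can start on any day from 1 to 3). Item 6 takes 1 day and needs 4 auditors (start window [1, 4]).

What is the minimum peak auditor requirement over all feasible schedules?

12

Early-start (Item 1@1, Item 2@1, Item 3@1, Item 4@1, Item 5@1, Item 6@1) gives peak 22: d1:22  d2:15  d3:7  d4:0.
Shift Item 3→2, Item 4→3, Item 6→4.
Schedule Item 1@1, Item 2@1, Item 3@2, Item 4@3, Item 5@1, Item 6@4: d1:11  d2:12  d3:10  d4:11 — peak 12.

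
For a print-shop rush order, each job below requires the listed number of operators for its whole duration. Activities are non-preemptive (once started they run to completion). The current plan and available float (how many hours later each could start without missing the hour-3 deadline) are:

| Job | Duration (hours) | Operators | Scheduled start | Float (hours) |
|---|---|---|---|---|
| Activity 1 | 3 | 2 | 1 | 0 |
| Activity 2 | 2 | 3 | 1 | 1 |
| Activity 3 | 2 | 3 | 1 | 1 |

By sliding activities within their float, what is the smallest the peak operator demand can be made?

Schedule Activity 1@1, Activity 2@1, Activity 3@1: h1:8  h2:8  h3:2 — peak 8.
No arrangement of the 4 feasible schedules does better.

8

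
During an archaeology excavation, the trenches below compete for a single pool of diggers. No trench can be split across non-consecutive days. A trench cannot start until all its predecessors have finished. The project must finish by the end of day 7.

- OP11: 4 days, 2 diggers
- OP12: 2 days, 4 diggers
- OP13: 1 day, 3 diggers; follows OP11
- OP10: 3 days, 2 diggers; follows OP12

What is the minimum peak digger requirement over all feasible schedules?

4

Early-start (OP11@1, OP12@1, OP13@5, OP10@3) gives peak 6: d1:6  d2:6  d3:4  d4:4  d5:5  d6:0  d7:0.
Shift OP11→3, OP13→7.
Schedule OP11@3, OP12@1, OP13@7, OP10@3: d1:4  d2:4  d3:4  d4:4  d5:4  d6:2  d7:3 — peak 4.
Total digger-days = 25 over 7 days ⇒ peak ≥ ⌈25/7⌉ = 4, so 4 is optimal.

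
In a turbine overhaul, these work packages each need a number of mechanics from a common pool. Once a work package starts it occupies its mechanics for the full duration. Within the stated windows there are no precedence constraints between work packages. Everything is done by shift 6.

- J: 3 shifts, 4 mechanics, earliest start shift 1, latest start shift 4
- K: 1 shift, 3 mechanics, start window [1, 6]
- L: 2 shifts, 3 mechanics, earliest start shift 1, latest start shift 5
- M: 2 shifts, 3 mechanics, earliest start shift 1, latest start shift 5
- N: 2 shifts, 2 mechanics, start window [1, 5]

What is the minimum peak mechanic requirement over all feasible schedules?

6

Early-start (J@1, K@1, L@1, M@1, N@1) gives peak 15: s1:15  s2:12  s3:4  s4:0  s5:0  s6:0.
Shift K→4, L→4, M→5.
Schedule J@1, K@4, L@4, M@5, N@1: s1:6  s2:6  s3:4  s4:6  s5:6  s6:3 — peak 6.
Total mechanic-shifts = 31 over 6 shifts ⇒ peak ≥ ⌈31/6⌉ = 6, so 6 is optimal.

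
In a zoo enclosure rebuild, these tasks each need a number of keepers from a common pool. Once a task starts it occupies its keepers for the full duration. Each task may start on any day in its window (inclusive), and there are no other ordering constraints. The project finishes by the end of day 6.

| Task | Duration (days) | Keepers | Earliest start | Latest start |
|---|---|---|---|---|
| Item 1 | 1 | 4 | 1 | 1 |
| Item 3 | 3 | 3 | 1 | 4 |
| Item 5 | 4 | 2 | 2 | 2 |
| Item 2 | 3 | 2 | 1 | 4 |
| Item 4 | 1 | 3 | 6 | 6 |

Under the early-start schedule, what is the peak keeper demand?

9

Early-start schedule: Item 1@1, Item 3@1, Item 5@2, Item 2@1, Item 4@6.
Load per day: day 1: 9, day 2: 7, day 3: 7, day 4: 2, day 5: 2, day 6: 3.
Peak is 9.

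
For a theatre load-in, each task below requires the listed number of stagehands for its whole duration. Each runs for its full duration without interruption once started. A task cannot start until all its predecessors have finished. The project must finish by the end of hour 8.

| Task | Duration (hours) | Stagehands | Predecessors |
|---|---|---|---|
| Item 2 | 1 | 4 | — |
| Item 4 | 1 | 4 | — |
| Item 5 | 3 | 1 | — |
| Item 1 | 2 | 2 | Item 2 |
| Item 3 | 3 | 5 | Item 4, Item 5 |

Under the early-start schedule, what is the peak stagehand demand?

9

Early-start schedule: Item 2@1, Item 4@1, Item 5@1, Item 1@2, Item 3@4.
Load per hour: hour 1: 9, hour 2: 3, hour 3: 3, hour 4: 5, hour 5: 5, hour 6: 5, hour 7: 0, hour 8: 0.
Peak is 9.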